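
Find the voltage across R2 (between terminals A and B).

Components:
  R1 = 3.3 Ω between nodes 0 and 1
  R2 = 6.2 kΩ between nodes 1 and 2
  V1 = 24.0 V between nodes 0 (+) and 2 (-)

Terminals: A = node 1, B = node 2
R1 and R2 are in series across V1 (node 0 → node 1 → node 2), and the output A–B is taken across R2, so this is a voltage divider.
Series current: I = V1/(R1 + R2) = 24/(3.3 + 6200) = 24/6203 = 0.003869 A
V_R2 = I × R2 = V1 × R2/(R1 + R2) = 24 × 6200/6203 = 23.99 V

Final answer: 23.99 V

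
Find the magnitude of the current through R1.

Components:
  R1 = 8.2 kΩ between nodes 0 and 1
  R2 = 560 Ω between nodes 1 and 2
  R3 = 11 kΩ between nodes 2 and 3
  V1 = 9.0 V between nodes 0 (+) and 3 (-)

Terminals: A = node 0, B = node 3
Nodal analysis, taking node 3 as the 0 V reference.
Source V1 fixes V_0 = 9 V.
KCL at each unknown node (sum of currents leaving = 0; resistances in Ω):
  Node 1: (V_1 - 9)/8200 + (V_1 - V_2)/560 = 0
  Node 2: (V_2 - V_1)/560 + (V_2 - 0)/11000 = 0
Collecting terms (coefficients in siemens):
  0.001908·V_1 - 0.001786·V_2 = 0.001098
  0.001877·V_2 - 0.001786·V_1 = 0
Determinant D = (0.001908)(0.001877) - (-0.001786)(-0.001786) = 0.0000003912
V_1 = [(0.001098)(0.001877) - (-0.001786)(0)]/D = 5.265 V
V_2 = [(0.001908)(0) - (0.001098)(-0.001786)]/D = 5.01 V
I_R1 = (V_0 - V_1)/R1 = (9 - 5.265)/8200 = 0.0004555 A
|I_R1| = 0.0004555 A

Final answer: |I_R1| = 0.0004555 A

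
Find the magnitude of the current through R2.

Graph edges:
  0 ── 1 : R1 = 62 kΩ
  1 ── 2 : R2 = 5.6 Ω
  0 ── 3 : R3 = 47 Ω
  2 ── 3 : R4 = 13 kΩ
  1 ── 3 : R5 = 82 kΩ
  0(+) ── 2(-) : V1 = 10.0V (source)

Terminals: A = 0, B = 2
Nodal analysis, taking node 2 as the 0 V reference.
Source V1 fixes V_0 = 10 V.
KCL at each unknown node (sum of currents leaving = 0; resistances in Ω):
  Node 1: (V_1 - 10)/62000 + (V_1 - 0)/5.6 + (V_1 - V_3)/82000 = 0
  Node 3: (V_3 - 10)/47 + (V_3 - 0)/13000 + (V_3 - V_1)/82000 = 0
Collecting terms (coefficients in siemens):
  0.1786·V_1 - 0.0000122·V_3 = 0.0001613
  0.02137·V_3 - 0.0000122·V_1 = 0.2128
Determinant D = (0.1786)(0.02137) - (-0.0000122)(-0.0000122) = 0.003816
V_1 = [(0.0001613)(0.02137) - (-0.0000122)(0.2128)]/D = 0.001583 V
V_3 = [(0.1786)(0.2128) - (0.0001613)(-0.0000122)]/D = 9.958 V
I_R2 = (V_1 - V_2)/R2 = (0.001583 - 0)/5.6 = 0.0002827 A
|I_R2| = 0.0002827 A

Final answer: |I_R2| = 0.0002827 A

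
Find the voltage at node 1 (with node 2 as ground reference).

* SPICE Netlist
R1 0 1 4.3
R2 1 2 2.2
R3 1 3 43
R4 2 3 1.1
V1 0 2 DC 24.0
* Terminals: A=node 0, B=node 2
Nodal analysis, taking node 2 as the 0 V reference.
Source V1 fixes V_0 = 24 V.
KCL at each unknown node (sum of currents leaving = 0; resistances in Ω):
  Node 1: (V_1 - 24)/4.3 + (V_1 - 0)/2.2 + (V_1 - V_3)/43 = 0
  Node 3: (V_3 - V_1)/43 + (V_3 - 0)/1.1 = 0
Collecting terms (coefficients in siemens):
  0.7104·V_1 - 0.02326·V_3 = 5.581
  0.9323·V_3 - 0.02326·V_1 = 0
Determinant D = (0.7104)(0.9323) - (-0.02326)(-0.02326) = 0.6618
V_1 = [(5.581)(0.9323) - (-0.02326)(0)]/D = 7.864 V
V_3 = [(0.7104)(0) - (5.581)(-0.02326)]/D = 0.1961 V
The requested potential is V_1 = 7.864 V.

Final answer: V_1 = 7.864 V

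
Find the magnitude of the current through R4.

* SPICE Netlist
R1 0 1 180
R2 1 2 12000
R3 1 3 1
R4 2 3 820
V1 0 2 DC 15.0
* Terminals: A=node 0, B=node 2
Nodal analysis, taking node 2 as the 0 V reference.
Source V1 fixes V_0 = 15 V.
KCL at each unknown node (sum of currents leaving = 0; resistances in Ω):
  Node 1: (V_1 - 15)/180 + (V_1 - 0)/12000 + (V_1 - V_3)/1 = 0
  Node 3: (V_3 - V_1)/1 + (V_3 - 0)/820 = 0
Collecting terms (coefficients in siemens):
  1.006·V_1 - 1·V_3 = 0.08333
  1.001·V_3 - 1·V_1 = 0
Determinant D = (1.006)(1.001) - (-1)(-1) = 0.006865
V_1 = [(0.08333)(1.001) - (-1)(0)]/D = 12.15 V
V_3 = [(1.006)(0) - (0.08333)(-1)]/D = 12.14 V
I_R4 = (V_2 - V_3)/R4 = (0 - 12.14)/820 = -0.0148 A
|I_R4| = 0.0148 A

Final answer: |I_R4| = 0.0148 A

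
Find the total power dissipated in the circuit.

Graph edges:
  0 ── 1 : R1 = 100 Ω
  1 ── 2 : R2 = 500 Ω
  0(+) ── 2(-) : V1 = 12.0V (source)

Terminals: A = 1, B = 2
Nodal analysis, taking node 2 as the 0 V reference.
Source V1 fixes V_0 = 12 V.
KCL at each unknown node (sum of currents leaving = 0; resistances in Ω):
  Node 1: (V_1 - 12)/100 + (V_1 - 0)/500 = 0
Collecting terms: 0.012 × V_1 = 0.12  =>  V_1 = 10 V
Power in each resistor, P = (ΔV)²/R:
  P_R1 = (12 - 10)²/100 = 0.04 W
  P_R2 = (10 - 0)²/500 = 0.2 W
P_total = P_R1 + P_R2 = 0.24 W

Final answer: 0.24 W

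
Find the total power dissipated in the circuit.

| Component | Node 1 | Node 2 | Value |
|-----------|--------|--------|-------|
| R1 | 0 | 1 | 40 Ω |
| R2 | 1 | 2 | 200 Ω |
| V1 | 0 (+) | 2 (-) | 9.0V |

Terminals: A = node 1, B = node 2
Nodal analysis, taking node 2 as the 0 V reference.
Source V1 fixes V_0 = 9 V.
KCL at each unknown node (sum of currents leaving = 0; resistances in Ω):
  Node 1: (V_1 - 9)/40 + (V_1 - 0)/200 = 0
Collecting terms: 0.03 × V_1 = 0.225  =>  V_1 = 7.5 V
Power in each resistor, P = (ΔV)²/R:
  P_R1 = (9 - 7.5)²/40 = 0.05625 W
  P_R2 = (7.5 - 0)²/200 = 0.2812 W
P_total = P_R1 + P_R2 = 0.3375 W

Final answer: 0.3375 W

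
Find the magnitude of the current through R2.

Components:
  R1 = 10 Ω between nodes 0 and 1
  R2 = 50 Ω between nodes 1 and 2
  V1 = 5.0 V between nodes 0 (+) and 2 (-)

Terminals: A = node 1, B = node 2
Nodal analysis, taking node 2 as the 0 V reference.
Source V1 fixes V_0 = 5 V.
KCL at each unknown node (sum of currents leaving = 0; resistances in Ω):
  Node 1: (V_1 - 5)/10 + (V_1 - 0)/50 = 0
Collecting terms: 0.12 × V_1 = 0.5  =>  V_1 = 4.167 V
I_R2 = (V_1 - V_2)/R2 = (4.167 - 0)/50 = 0.08333 A
|I_R2| = 0.08333 A

Final answer: |I_R2| = 0.08333 A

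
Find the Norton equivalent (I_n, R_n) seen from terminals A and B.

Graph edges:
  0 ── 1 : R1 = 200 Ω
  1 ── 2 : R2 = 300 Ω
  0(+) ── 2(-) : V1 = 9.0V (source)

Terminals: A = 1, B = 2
Find the Thévenin equivalent first; then I_n = V_th/R_th and R_n = R_th.
Step 1 — V_th is the open-circuit voltage V_A - V_B (nothing connected across the terminals).
Nodal analysis, taking node 2 as the 0 V reference.
Source V1 fixes V_0 = 9 V.
KCL at each unknown node (sum of currents leaving = 0; resistances in Ω):
  Node 1: (V_1 - 9)/200 + (V_1 - 0)/300 = 0
Collecting terms: 0.008333 × V_1 = 0.045  =>  V_1 = 5.4 V
V_th = V_1 - V_2 = 5.4 - 0 = 5.4 V
Step 2 — R_th: zero the source — replace V1 by a short circuit (node 2 merges into node 0) — and find the resistance seen between A (node 1) and B (node 0).
Reduce the network between node 1 (A) and node 0 (B) by series/parallel combination:
  Rp1 = R1 ‖ R2 (parallel, both between nodes 0 and 1) = 1/(1/200 + 1/300) = 120 Ω
R_th = 120 Ω
I_n = V_th/R_th = 5.4/120 = 0.045 A, and R_n = R_th = 120 Ω

Final answer: I_n = 0.045 A, R_n = 120 Ω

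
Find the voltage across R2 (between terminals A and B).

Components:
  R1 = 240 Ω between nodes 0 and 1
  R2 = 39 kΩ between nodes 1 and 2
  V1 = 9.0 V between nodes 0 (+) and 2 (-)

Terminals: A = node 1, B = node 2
R1 and R2 are in series across V1 (node 0 → node 1 → node 2), and the output A–B is taken across R2, so this is a voltage divider.
Series current: I = V1/(R1 + R2) = 9/(240 + 39000) = 9/39240 = 0.0002294 A
V_R2 = I × R2 = V1 × R2/(R1 + R2) = 9 × 39000/39240 = 8.945 V

Final answer: 8.945 V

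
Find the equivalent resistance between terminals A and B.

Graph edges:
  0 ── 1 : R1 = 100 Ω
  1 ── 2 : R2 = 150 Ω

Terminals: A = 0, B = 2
Reduce the network between node 0 (A) and node 2 (B) by series/parallel combination:
  Rs1 = R1 + R2 (series, joined only at node 1) = 100 + 150 = 250 Ω
R_eq = 250 Ω

Final answer: 250 Ω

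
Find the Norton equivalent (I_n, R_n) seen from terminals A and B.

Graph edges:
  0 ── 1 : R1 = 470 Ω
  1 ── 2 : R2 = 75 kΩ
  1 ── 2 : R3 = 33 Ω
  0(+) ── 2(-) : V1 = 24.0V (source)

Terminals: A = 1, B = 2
Find the Thévenin equivalent first; then I_n = V_th/R_th and R_n = R_th.
Step 1 — V_th is the open-circuit voltage V_A - V_B (nothing connected across the terminals).
Nodal analysis, taking node 2 as the 0 V reference.
Source V1 fixes V_0 = 24 V.
KCL at each unknown node (sum of currents leaving = 0; resistances in Ω):
  Node 1: (V_1 - 24)/470 + (V_1 - 0)/75000 + (V_1 - 0)/33 = 0
Collecting terms: 0.03244 × V_1 = 0.05106  =>  V_1 = 1.574 V
V_th = V_1 - V_2 = 1.574 - 0 = 1.574 V
Step 2 — R_th: zero the source — replace V1 by a short circuit (node 2 merges into node 0) — and find the resistance seen between A (node 1) and B (node 0).
Reduce the network between node 1 (A) and node 0 (B) by series/parallel combination:
  Rp1 = R1 ‖ R2 ‖ R3 (parallel, all between nodes 0 and 1) = 1/(1/470 + 1/75000 + 1/33) = 30.82 Ω
R_th = 30.82 Ω
I_n = V_th/R_th = 1.574/30.82 = 0.05106 A, and R_n = R_th = 30.82 Ω

Final answer: I_n = 0.05106 A, R_n = 30.82 Ω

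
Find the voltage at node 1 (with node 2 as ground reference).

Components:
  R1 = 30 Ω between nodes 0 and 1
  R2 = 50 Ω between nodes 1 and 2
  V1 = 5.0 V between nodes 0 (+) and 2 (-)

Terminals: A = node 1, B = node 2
Nodal analysis, taking node 2 as the 0 V reference.
Source V1 fixes V_0 = 5 V.
KCL at each unknown node (sum of currents leaving = 0; resistances in Ω):
  Node 1: (V_1 - 5)/30 + (V_1 - 0)/50 = 0
Collecting terms: 0.05333 × V_1 = 0.1667  =>  V_1 = 3.125 V
The requested potential is V_1 = 3.125 V.

Final answer: V_1 = 3.125 V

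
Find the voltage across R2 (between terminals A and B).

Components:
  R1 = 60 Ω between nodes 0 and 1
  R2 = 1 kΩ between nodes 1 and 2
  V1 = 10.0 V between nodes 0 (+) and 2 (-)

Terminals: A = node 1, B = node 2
R1 and R2 are in series across V1 (node 0 → node 1 → node 2), and the output A–B is taken across R2, so this is a voltage divider.
Series current: I = V1/(R1 + R2) = 10/(60 + 1000) = 10/1060 = 0.009434 A
V_R2 = I × R2 = V1 × R2/(R1 + R2) = 10 × 1000/1060 = 9.434 V

Final answer: 9.434 V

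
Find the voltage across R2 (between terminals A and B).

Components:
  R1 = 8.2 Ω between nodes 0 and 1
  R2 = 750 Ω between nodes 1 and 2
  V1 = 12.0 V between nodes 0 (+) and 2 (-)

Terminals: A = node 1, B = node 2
R1 and R2 are in series across V1 (node 0 → node 1 → node 2), and the output A–B is taken across R2, so this is a voltage divider.
Series current: I = V1/(R1 + R2) = 12/(8.2 + 750) = 12/758.2 = 0.01583 A
V_R2 = I × R2 = V1 × R2/(R1 + R2) = 12 × 750/758.2 = 11.87 V

Final answer: 11.87 V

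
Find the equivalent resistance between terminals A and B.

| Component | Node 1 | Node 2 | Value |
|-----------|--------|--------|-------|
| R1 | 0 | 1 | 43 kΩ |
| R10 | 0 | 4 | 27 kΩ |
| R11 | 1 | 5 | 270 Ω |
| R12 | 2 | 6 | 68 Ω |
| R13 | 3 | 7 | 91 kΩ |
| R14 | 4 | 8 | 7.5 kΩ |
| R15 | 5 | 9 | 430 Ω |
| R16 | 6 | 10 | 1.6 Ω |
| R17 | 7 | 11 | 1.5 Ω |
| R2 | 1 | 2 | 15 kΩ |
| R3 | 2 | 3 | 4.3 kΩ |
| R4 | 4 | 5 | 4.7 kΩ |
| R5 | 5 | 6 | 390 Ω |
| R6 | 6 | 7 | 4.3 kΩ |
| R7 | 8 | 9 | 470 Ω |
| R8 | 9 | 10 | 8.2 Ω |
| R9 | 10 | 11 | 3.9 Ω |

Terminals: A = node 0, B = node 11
The network is not a plain series/parallel combination. Inject a 1 A test current into terminal A (node 0) and return it from terminal B (node 11); then R_eq = V_A / (1 A).
Nodal analysis, taking node 11 as the 0 V reference.
Current source I_test pushes 1 A into node 0 and draws it out of node 11.
KCL at each unknown node (sum of currents leaving = 0; resistances in Ω):
  Node 0: (V_0 - V_1)/43000 + (V_0 - V_4)/27000 - 1 = 0
  Node 1: (V_1 - V_0)/43000 + (V_1 - V_2)/15000 + (V_1 - V_5)/270 = 0
  Node 2: (V_2 - V_1)/15000 + (V_2 - V_3)/4300 + (V_2 - V_6)/68 = 0
  Node 3: (V_3 - V_2)/4300 + (V_3 - V_7)/91000 = 0
  Node 4: (V_4 - V_0)/27000 + (V_4 - V_5)/4700 + (V_4 - V_8)/7500 = 0
  Node 5: (V_5 - V_1)/270 + (V_5 - V_4)/4700 + (V_5 - V_6)/390 + (V_5 - V_9)/430 = 0
  Node 6: (V_6 - V_2)/68 + (V_6 - V_5)/390 + (V_6 - V_7)/4300 + (V_6 - V_10)/1.6 = 0
  Node 7: (V_7 - V_3)/91000 + (V_7 - V_6)/4300 + (V_7 - 0)/1.5 = 0
  Node 8: (V_8 - V_4)/7500 + (V_8 - V_9)/470 = 0
  Node 9: (V_9 - V_5)/430 + (V_9 - V_8)/470 + (V_9 - V_10)/8.2 = 0
  Node 10: (V_10 - V_6)/1.6 + (V_10 - V_9)/8.2 + (V_10 - 0)/3.9 = 0
Collecting terms (coefficients in siemens):
  0.00006029·V_0 - 0.00002326·V_1 - 0.00003704·V_4 = 1
  0.003794·V_1 - 0.00002326·V_0 - 0.00006667·V_2 - 0.003704·V_5 = 0
  0.01501·V_2 - 0.00006667·V_1 - 0.0002326·V_3 - 0.01471·V_6 = 0
  0.0002435·V_3 - 0.0002326·V_2 - 0.00001099·V_7 = 0
  0.0003831·V_4 - 0.00003704·V_0 - 0.0002128·V_5 - 0.0001333·V_8 = 0
  0.008806·V_5 - 0.003704·V_1 - 0.0002128·V_4 - 0.002564·V_6 - 0.002326·V_9 = 0
  0.6425·V_6 - 0.01471·V_2 - 0.002564·V_5 - 0.0002326·V_7 - 0.625·V_10 = 0
  0.6669·V_7 - 0.00001099·V_3 - 0.0002326·V_6 = 0
  0.002261·V_8 - 0.0001333·V_4 - 0.002128·V_9 = 0
  0.1264·V_9 - 0.002326·V_5 - 0.002128·V_8 - 0.122·V_10 = 0
  1.003·V_10 - 0.625·V_6 - 0.122·V_9 = 0
Solving these 11 simultaneous equations (Gaussian elimination) gives:
  V_0 = 17830 V, V_1 = 265.7 V, V_2 = 5.735 V, V_3 = 5.476 V
  V_4 = 1853 V, V_5 = 160.2 V, V_6 = 4.56 V, V_7 = 0.00168 V
  V_8 = 117.4 V, V_9 = 8.682 V, V_10 = 3.896 V
R_eq = V_0 / 1 A = 17830 Ω = 17.83 kΩ

Final answer: 17.83 kΩ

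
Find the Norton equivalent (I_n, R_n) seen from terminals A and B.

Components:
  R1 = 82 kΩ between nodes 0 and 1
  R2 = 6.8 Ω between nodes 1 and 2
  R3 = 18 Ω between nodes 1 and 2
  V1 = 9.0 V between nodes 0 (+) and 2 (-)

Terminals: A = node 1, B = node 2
Find the Thévenin equivalent first; then I_n = V_th/R_th and R_n = R_th.
Step 1 — V_th is the open-circuit voltage V_A - V_B (nothing connected across the terminals).
Nodal analysis, taking node 2 as the 0 V reference.
Source V1 fixes V_0 = 9 V.
KCL at each unknown node (sum of currents leaving = 0; resistances in Ω):
  Node 1: (V_1 - 9)/82000 + (V_1 - 0)/6.8 + (V_1 - 0)/18 = 0
Collecting terms: 0.2026 × V_1 = 0.0001098  =>  V_1 = 0.0005417 V
V_th = V_1 - V_2 = 0.0005417 - 0 = 0.0005417 V
Step 2 — R_th: zero the source — replace V1 by a short circuit (node 2 merges into node 0) — and find the resistance seen between A (node 1) and B (node 0).
Reduce the network between node 1 (A) and node 0 (B) by series/parallel combination:
  Rp1 = R1 ‖ R2 ‖ R3 (parallel, all between nodes 0 and 1) = 1/(1/82000 + 1/6.8 + 1/18) = 4.935 Ω
R_th = 4.935 Ω
I_n = V_th/R_th = 0.0005417/4.935 = 0.0001098 A, and R_n = R_th = 4.935 Ω

Final answer: I_n = 0.0001098 A, R_n = 4.935 Ω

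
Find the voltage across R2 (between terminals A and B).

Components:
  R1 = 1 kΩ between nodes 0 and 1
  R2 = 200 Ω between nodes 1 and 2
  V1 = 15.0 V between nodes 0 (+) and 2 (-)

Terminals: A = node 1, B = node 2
R1 and R2 are in series across V1 (node 0 → node 1 → node 2), and the output A–B is taken across R2, so this is a voltage divider.
Series current: I = V1/(R1 + R2) = 15/(1000 + 200) = 15/1200 = 0.0125 A
V_R2 = I × R2 = V1 × R2/(R1 + R2) = 15 × 200/1200 = 2.5 V

Final answer: 2.5 V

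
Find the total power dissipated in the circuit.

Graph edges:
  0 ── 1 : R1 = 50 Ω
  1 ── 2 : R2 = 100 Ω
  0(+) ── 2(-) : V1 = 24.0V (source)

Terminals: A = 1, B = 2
Nodal analysis, taking node 2 as the 0 V reference.
Source V1 fixes V_0 = 24 V.
KCL at each unknown node (sum of currents leaving = 0; resistances in Ω):
  Node 1: (V_1 - 24)/50 + (V_1 - 0)/100 = 0
Collecting terms: 0.03 × V_1 = 0.48  =>  V_1 = 16 V
Power in each resistor, P = (ΔV)²/R:
  P_R1 = (24 - 16)²/50 = 1.28 W
  P_R2 = (16 - 0)²/100 = 2.56 W
P_total = P_R1 + P_R2 = 3.84 W

Final answer: 3.84 W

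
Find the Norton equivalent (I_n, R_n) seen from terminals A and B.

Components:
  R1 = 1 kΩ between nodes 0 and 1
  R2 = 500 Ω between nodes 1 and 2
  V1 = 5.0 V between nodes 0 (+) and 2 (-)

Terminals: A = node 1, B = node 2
Find the Thévenin equivalent first; then I_n = V_th/R_th and R_n = R_th.
Step 1 — V_th is the open-circuit voltage V_A - V_B (nothing connected across the terminals).
Nodal analysis, taking node 2 as the 0 V reference.
Source V1 fixes V_0 = 5 V.
KCL at each unknown node (sum of currents leaving = 0; resistances in Ω):
  Node 1: (V_1 - 5)/1000 + (V_1 - 0)/500 = 0
Collecting terms: 0.003 × V_1 = 0.005  =>  V_1 = 1.667 V
V_th = V_1 - V_2 = 1.667 - 0 = 1.667 V
Step 2 — R_th: zero the source — replace V1 by a short circuit (node 2 merges into node 0) — and find the resistance seen between A (node 1) and B (node 0).
Reduce the network between node 1 (A) and node 0 (B) by series/parallel combination:
  Rp1 = R1 ‖ R2 (parallel, both between nodes 0 and 1) = 1/(1/1000 + 1/500) = 333.3 Ω
R_th = 333.3 Ω
I_n = V_th/R_th = 1.667/333.3 = 0.005 A, and R_n = R_th = 333.3 Ω

Final answer: I_n = 0.005 A, R_n = 333.3 Ω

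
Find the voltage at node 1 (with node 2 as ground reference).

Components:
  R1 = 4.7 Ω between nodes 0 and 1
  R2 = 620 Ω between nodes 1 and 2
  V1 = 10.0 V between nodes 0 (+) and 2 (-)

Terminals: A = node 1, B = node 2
Nodal analysis, taking node 2 as the 0 V reference.
Source V1 fixes V_0 = 10 V.
KCL at each unknown node (sum of currents leaving = 0; resistances in Ω):
  Node 1: (V_1 - 10)/4.7 + (V_1 - 0)/620 = 0
Collecting terms: 0.2144 × V_1 = 2.128  =>  V_1 = 9.925 V
The requested potential is V_1 = 9.925 V.

Final answer: V_1 = 9.925 V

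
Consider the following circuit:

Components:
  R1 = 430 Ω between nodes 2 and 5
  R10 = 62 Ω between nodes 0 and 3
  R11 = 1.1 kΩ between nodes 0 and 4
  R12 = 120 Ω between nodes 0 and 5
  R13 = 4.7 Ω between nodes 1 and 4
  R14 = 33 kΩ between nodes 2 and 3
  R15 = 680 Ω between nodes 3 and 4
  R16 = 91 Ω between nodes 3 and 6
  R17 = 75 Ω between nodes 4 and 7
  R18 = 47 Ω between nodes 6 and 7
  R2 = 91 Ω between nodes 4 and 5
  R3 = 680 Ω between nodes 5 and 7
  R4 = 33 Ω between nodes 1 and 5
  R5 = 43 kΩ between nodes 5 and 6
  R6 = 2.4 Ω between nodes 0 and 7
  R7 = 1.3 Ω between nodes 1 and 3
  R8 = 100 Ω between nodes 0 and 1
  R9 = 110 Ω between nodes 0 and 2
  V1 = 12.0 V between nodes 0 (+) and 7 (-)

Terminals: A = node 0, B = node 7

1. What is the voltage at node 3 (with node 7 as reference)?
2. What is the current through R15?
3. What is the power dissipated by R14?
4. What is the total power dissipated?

Nodal analysis, taking node 7 as the 0 V reference.
Source V1 fixes V_0 = 12 V.
KCL at each unknown node (sum of currents leaving = 0; resistances in Ω):
  Node 1: (V_1 - V_5)/33 + (V_1 - V_3)/1.3 + (V_1 - 12)/100 + (V_1 - V_4)/4.7 = 0
  Node 2: (V_2 - V_5)/430 + (V_2 - 12)/110 + (V_2 - V_3)/33000 = 0
  Node 3: (V_3 - V_1)/1.3 + (V_3 - 12)/62 + (V_3 - V_2)/33000 + (V_3 - V_4)/680 + (V_3 - V_6)/91 = 0
  Node 4: (V_4 - V_5)/91 + (V_4 - 12)/1100 + (V_4 - V_1)/4.7 + (V_4 - V_3)/680 + (V_4 - 0)/75 = 0
  Node 5: (V_5 - V_2)/430 + (V_5 - V_4)/91 + (V_5 - 0)/680 + (V_5 - V_1)/33 + (V_5 - V_6)/43000 + (V_5 - 12)/120 = 0
  Node 6: (V_6 - V_5)/43000 + (V_6 - V_3)/91 + (V_6 - 0)/47 = 0
Collecting terms (coefficients in siemens):
  1.022·V_1 - 0.7692·V_3 - 0.2128·V_4 - 0.0303·V_5 = 0.12
  0.01145·V_2 - 0.0000303·V_3 - 0.002326·V_5 = 0.1091
  0.7978·V_3 - 0.7692·V_1 - 0.0000303·V_2 - 0.001471·V_4 - 0.01099·V_6 = 0.1935
  0.2395·V_4 - 0.2128·V_1 - 0.001471·V_3 - 0.01099·V_5 = 0.01091
  0.05344·V_5 - 0.0303·V_1 - 0.002326·V_2 - 0.01099·V_4 - 0.00002326·V_6 = 0.1
  0.03229·V_6 - 0.01099·V_3 - 0.00002326·V_5 = 0
Solving these 6 simultaneous equations (Gaussian elimination) gives:
  V_1 = 7.504 V, V_2 = 11.19 V, V_3 = 7.526 V, V_4 = 7.13 V
  V_5 = 8.08 V, V_6 = 2.567 V
Part 1:
  Read off the nodal solution: V_3 = 7.526 V
Part 2:
  I_R15 = (V_3 - V_4)/R15 = (7.526 - 7.13)/680 = 0.0005831 A
  Magnitude: I_R15 = 0.0005831 A
Part 3:
  I_R14 = (V_2 - V_3)/R14 = (11.19 - 7.526)/33000 = 0.0001111 A
  P_R14 = I_R14² × R14 = (0.0001111)² × 33000 = 0.0004072 W
Part 4:
  Power in each resistor, P = (ΔV)²/R:
    P_R1 = (11.19 - 8.08)²/430 = 0.02252 W
    P_R2 = (7.13 - 8.08)²/91 = 0.009921 W
    P_R3 = (8.08 - 0)²/680 = 0.096 W
    P_R4 = (7.504 - 8.08)²/33 = 0.01005 W
    P_R5 = (8.08 - 2.567)²/43000 = 0.0007067 W
    P_R6 = (12 - 0)²/2.4 = 60 W
    P_R7 = (7.504 - 7.526)²/1.3 = 0.0003843 W
    P_R8 = (12 - 7.504)²/100 = 0.2022 W
    P_R9 = (12 - 11.19)²/110 = 0.005939 W
    P_R10 = (12 - 7.526)²/62 = 0.3228 W
    P_R11 = (12 - 7.13)²/1100 = 0.02156 W
    P_R12 = (12 - 8.08)²/120 = 0.1281 W
    P_R13 = (7.504 - 7.13)²/4.7 = 0.02979 W
    P_R14 = (11.19 - 7.526)²/33000 = 0.0004072 W
    P_R15 = (7.526 - 7.13)²/680 = 0.0002312 W
    P_R16 = (7.526 - 2.567)²/91 = 0.2702 W
    P_R17 = (7.13 - 0)²/75 = 0.6778 W
    P_R18 = (2.567 - 0)²/47 = 0.1402 W
  P_total = P_R1 + P_R2 + P_R3 + P_R4 + P_R5 + P_R6 + P_R7 + P_R8 + P_R9 + P_R10 + P_R11 + P_R12 + P_R13 + P_R14 + P_R15 + P_R16 + P_R17 + P_R18 = 61.94 W

Final answers:
1. V_3 = 7.526 V
2. I_R15 = 0.0005831 A
3. P_R14 = 0.0004072 W
4. P_total = 61.94 W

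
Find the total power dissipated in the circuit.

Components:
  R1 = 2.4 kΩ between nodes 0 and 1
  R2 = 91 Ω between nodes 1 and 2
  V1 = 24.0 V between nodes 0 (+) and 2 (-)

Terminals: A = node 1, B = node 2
Nodal analysis, taking node 2 as the 0 V reference.
Source V1 fixes V_0 = 24 V.
KCL at each unknown node (sum of currents leaving = 0; resistances in Ω):
  Node 1: (V_1 - 24)/2400 + (V_1 - 0)/91 = 0
Collecting terms: 0.01141 × V_1 = 0.01  =>  V_1 = 0.8768 V
Power in each resistor, P = (ΔV)²/R:
  P_R1 = (24 - 0.8768)²/2400 = 0.2228 W
  P_R2 = (0.8768 - 0)²/91 = 0.008447 W
P_total = P_R1 + P_R2 = 0.2312 W

Final answer: 0.2312 W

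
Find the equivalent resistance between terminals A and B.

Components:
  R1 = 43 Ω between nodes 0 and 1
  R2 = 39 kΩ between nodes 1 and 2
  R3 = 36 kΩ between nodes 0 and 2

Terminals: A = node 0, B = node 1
Reduce the network between node 0 (A) and node 1 (B) by series/parallel combination:
  Rs1 = R3 + R2 (series, joined only at node 2) = 36000 + 39000 = 75000 Ω
  Rp1 = R1 ‖ Rs1 (parallel, both between nodes 0 and 1) = 1/(1/43 + 1/75000) = 42.98 Ω
R_eq = 42.98 Ω

Final answer: 42.98 Ω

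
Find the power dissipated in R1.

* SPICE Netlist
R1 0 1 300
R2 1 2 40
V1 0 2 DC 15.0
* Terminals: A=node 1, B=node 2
Nodal analysis, taking node 2 as the 0 V reference.
Source V1 fixes V_0 = 15 V.
KCL at each unknown node (sum of currents leaving = 0; resistances in Ω):
  Node 1: (V_1 - 15)/300 + (V_1 - 0)/40 = 0
Collecting terms: 0.02833 × V_1 = 0.05  =>  V_1 = 1.765 V
I_R1 = (V_0 - V_1)/R1 = (15 - 1.765)/300 = 0.04412 A
P_R1 = I_R1² × R1 = (0.04412)² × 300 = 0.5839 W

Final answer: 0.5839 W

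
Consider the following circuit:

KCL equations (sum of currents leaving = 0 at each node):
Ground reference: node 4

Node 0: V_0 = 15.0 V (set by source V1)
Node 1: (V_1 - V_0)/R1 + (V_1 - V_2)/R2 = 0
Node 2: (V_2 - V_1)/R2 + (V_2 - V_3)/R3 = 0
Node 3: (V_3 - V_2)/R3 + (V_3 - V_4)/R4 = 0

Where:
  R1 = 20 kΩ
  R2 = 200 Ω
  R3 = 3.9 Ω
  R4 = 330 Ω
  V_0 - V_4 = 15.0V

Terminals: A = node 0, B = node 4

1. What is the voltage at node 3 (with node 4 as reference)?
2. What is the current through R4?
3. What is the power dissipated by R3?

Nodal analysis, taking node 4 as the 0 V reference.
Source V1 fixes V_0 = 15 V.
KCL at each unknown node (sum of currents leaving = 0; resistances in Ω):
  Node 1: (V_1 - 15)/20000 + (V_1 - V_2)/200 = 0
  Node 2: (V_2 - V_1)/200 + (V_2 - V_3)/3.9 = 0
  Node 3: (V_3 - V_2)/3.9 + (V_3 - 0)/330 = 0
Collecting terms (coefficients in siemens):
  0.00505·V_1 - 0.005·V_2 = 0.00075
  0.2614·V_2 - 0.005·V_1 - 0.2564·V_3 = 0
  0.2594·V_3 - 0.2564·V_2 = 0
Solving these 3 simultaneous equations (Gaussian elimination) gives:
  V_1 = 0.39 V, V_2 = 0.2439 V, V_3 = 0.2411 V
Part 1:
  Read off the nodal solution: V_3 = 0.2411 V
Part 2:
  I_R4 = (V_3 - V_4)/R4 = (0.2411 - 0)/330 = 0.0007305 A
  Magnitude: I_R4 = 0.0007305 A
Part 3:
  I_R3 = (V_2 - V_3)/R3 = (0.2439 - 0.2411)/3.9 = 0.0007305 A
  P_R3 = I_R3² × R3 = (0.0007305)² × 3.9 = 0.000002081 W

Final answers:
1. V_3 = 0.2411 V
2. I_R4 = 0.0007305 A
3. P_R3 = 2.081e-06 W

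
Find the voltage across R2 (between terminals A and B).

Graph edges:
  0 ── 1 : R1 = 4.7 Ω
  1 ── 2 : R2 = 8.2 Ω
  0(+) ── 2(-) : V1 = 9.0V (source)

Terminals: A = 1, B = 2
R1 and R2 are in series across V1 (node 0 → node 1 → node 2), and the output A–B is taken across R2, so this is a voltage divider.
Series current: I = V1/(R1 + R2) = 9/(4.7 + 8.2) = 9/12.9 = 0.6977 A
V_R2 = I × R2 = V1 × R2/(R1 + R2) = 9 × 8.2/12.9 = 5.721 V

Final answer: 5.721 V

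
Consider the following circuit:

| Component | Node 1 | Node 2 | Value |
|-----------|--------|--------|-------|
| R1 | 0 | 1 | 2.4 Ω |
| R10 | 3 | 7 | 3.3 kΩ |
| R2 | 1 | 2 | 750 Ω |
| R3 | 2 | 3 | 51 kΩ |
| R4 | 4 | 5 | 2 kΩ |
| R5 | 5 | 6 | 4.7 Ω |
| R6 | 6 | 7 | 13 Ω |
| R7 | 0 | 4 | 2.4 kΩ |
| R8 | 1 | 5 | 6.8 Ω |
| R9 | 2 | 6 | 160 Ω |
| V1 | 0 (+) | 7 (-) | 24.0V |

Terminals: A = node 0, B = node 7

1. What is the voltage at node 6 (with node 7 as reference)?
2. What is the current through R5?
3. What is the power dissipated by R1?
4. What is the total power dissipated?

Nodal analysis, taking node 7 as the 0 V reference.
Source V1 fixes V_0 = 24 V.
KCL at each unknown node (sum of currents leaving = 0; resistances in Ω):
  Node 1: (V_1 - 24)/2.4 + (V_1 - V_2)/750 + (V_1 - V_5)/6.8 = 0
  Node 2: (V_2 - V_1)/750 + (V_2 - V_3)/51000 + (V_2 - V_6)/160 = 0
  Node 3: (V_3 - V_2)/51000 + (V_3 - 0)/3300 = 0
  Node 4: (V_4 - V_5)/2000 + (V_4 - 24)/2400 = 0
  Node 5: (V_5 - V_4)/2000 + (V_5 - V_6)/4.7 + (V_5 - V_1)/6.8 = 0
  Node 6: (V_6 - V_5)/4.7 + (V_6 - 0)/13 + (V_6 - V_2)/160 = 0
Collecting terms (coefficients in siemens):
  0.5651·V_1 - 0.001333·V_2 - 0.1471·V_5 = 10
  0.007603·V_2 - 0.001333·V_1 - 0.00001961·V_3 - 0.00625·V_6 = 0
  0.0003226·V_3 - 0.00001961·V_2 = 0
  0.0009167·V_4 - 0.0005·V_5 = 0.01
  0.3603·V_5 - 0.1471·V_1 - 0.0005·V_4 - 0.2128·V_6 = 0
  0.2959·V_6 - 0.00625·V_2 - 0.2128·V_5 = 0
Solving these 6 simultaneous equations (Gaussian elimination) gives:
  V_1 = 21.85 V, V_2 = 13.43 V, V_3 = 0.8159 V, V_4 = 19.55 V
  V_5 = 15.83 V, V_6 = 11.67 V
Part 1:
  Read off the nodal solution: V_6 = 11.67 V
Part 2:
  I_R5 = (V_5 - V_6)/R5 = (15.83 - 11.67)/4.7 = 0.8865 A
  Magnitude: I_R5 = 0.8865 A
Part 3:
  I_R1 = (V_0 - V_1)/R1 = (24 - 21.85)/2.4 = 0.8959 A
  P_R1 = I_R1² × R1 = (0.8959)² × 2.4 = 1.926 W
Part 4:
  Power in each resistor, P = (ΔV)²/R:
    P_R1 = (24 - 21.85)²/2.4 = 1.926 W
    P_R2 = (21.85 - 13.43)²/750 = 0.09463 W
    P_R3 = (13.43 - 0.8159)²/51000 = 0.003118 W
    P_R4 = (19.55 - 15.83)²/2000 = 0.006889 W
    P_R5 = (15.83 - 11.67)²/4.7 = 3.694 W
    P_R6 = (11.67 - 0)²/13 = 10.47 W
    P_R7 = (24 - 19.55)²/2400 = 0.008266 W
    P_R8 = (21.85 - 15.83)²/6.8 = 5.322 W
    P_R9 = (13.43 - 11.67)²/160 = 0.01931 W
    P_R10 = (0.8159 - 0)²/3300 = 0.0002017 W
  P_total = P_R1 + P_R2 + P_R3 + P_R4 + P_R5 + P_R6 + P_R7 + P_R8 + P_R9 + P_R10 = 21.55 W

Final answers:
1. V_6 = 11.67 V
2. I_R5 = 0.8865 A
3. P_R1 = 1.926 W
4. P_total = 21.55 W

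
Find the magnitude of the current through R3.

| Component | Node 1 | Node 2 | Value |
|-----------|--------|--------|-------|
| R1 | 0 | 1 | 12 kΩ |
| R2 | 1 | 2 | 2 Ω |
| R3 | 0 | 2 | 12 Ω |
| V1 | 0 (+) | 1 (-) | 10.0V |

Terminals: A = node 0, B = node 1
Nodal analysis, taking node 1 as the 0 V reference.
Source V1 fixes V_0 = 10 V.
KCL at each unknown node (sum of currents leaving = 0; resistances in Ω):
  Node 2: (V_2 - 0)/2 + (V_2 - 10)/12 = 0
Collecting terms: 0.5833 × V_2 = 0.8333  =>  V_2 = 1.429 V
I_R3 = (V_0 - V_2)/R3 = (10 - 1.429)/12 = 0.7143 A
|I_R3| = 0.7143 A

Final answer: |I_R3| = 0.7143 A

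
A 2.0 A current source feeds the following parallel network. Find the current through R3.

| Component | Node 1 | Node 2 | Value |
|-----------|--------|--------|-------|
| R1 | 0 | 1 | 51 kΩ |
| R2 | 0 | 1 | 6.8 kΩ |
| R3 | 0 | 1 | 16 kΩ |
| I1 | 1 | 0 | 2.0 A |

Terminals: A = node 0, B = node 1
All resistors sit directly between nodes 0 and 1, so they are in parallel and share one voltage V; the full source current 2 A splits among them.
1/R_par = 1/51000 + 1/6800 + 1/16000 = 0.0002292 S  =>  R_par = 4364 Ω
V = I × R_par = 2 × 4364 = 8727 V
I_R3 = V/R3 = 8727/16000 = 0.5455 A

Final answer: 0.5455 A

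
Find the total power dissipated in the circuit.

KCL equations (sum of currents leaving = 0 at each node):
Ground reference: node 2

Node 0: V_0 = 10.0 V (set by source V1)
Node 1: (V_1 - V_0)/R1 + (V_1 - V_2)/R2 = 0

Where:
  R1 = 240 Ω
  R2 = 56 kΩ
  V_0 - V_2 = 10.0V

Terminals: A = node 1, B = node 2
Nodal analysis, taking node 2 as the 0 V reference.
Source V1 fixes V_0 = 10 V.
KCL at each unknown node (sum of currents leaving = 0; resistances in Ω):
  Node 1: (V_1 - 10)/240 + (V_1 - 0)/56000 = 0
Collecting terms: 0.004185 × V_1 = 0.04167  =>  V_1 = 9.957 V
Power in each resistor, P = (ΔV)²/R:
  P_R1 = (10 - 9.957)²/240 = 0.000007588 W
  P_R2 = (9.957 - 0)²/56000 = 0.001771 W
P_total = P_R1 + P_R2 = 0.001778 W

Final answer: 0.001778 W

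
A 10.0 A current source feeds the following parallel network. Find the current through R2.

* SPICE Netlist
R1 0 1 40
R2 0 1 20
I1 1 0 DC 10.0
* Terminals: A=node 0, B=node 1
All resistors sit directly between nodes 0 and 1, so they are in parallel and share one voltage V; the full source current 10 A splits among them.
1/R_par = 1/40 + 1/20 = 0.075 S  =>  R_par = 13.33 Ω
V = I × R_par = 10 × 13.33 = 133.3 V
I_R2 = V/R2 = 133.3/20 = 6.667 A

Final answer: 6.667 A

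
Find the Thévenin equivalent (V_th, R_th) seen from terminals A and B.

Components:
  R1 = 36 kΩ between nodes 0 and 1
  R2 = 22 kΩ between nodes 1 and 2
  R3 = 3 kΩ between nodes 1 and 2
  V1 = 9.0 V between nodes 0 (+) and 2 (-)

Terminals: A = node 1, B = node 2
Step 1 — V_th is the open-circuit voltage V_A - V_B (nothing connected across the terminals).
Nodal analysis, taking node 2 as the 0 V reference.
Source V1 fixes V_0 = 9 V.
KCL at each unknown node (sum of currents leaving = 0; resistances in Ω):
  Node 1: (V_1 - 9)/36000 + (V_1 - 0)/22000 + (V_1 - 0)/3000 = 0
Collecting terms: 0.0004066 × V_1 = 0.00025  =>  V_1 = 0.6149 V
V_th = V_1 - V_2 = 0.6149 - 0 = 0.6149 V
Step 2 — R_th: zero the source — replace V1 by a short circuit (node 2 merges into node 0) — and find the resistance seen between A (node 1) and B (node 0).
Reduce the network between node 1 (A) and node 0 (B) by series/parallel combination:
  Rp1 = R1 ‖ R2 ‖ R3 (parallel, all between nodes 0 and 1) = 1/(1/36000 + 1/22000 + 1/3000) = 2460 Ω
R_th = 2.46 kΩ

Final answer: V_th = 0.6149 V, R_th = 2.46 kΩ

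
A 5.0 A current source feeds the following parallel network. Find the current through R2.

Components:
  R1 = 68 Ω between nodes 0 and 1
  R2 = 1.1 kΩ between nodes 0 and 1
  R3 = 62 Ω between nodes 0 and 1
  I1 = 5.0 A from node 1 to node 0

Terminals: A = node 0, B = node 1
All resistors sit directly between nodes 0 and 1, so they are in parallel and share one voltage V; the full source current 5 A splits among them.
1/R_par = 1/68 + 1/1100 + 1/62 = 0.03174 S  =>  R_par = 31.5 Ω
V = I × R_par = 5 × 31.5 = 157.5 V
I_R2 = V/R2 = 157.5/1100 = 0.1432 A

Final answer: 0.1432 A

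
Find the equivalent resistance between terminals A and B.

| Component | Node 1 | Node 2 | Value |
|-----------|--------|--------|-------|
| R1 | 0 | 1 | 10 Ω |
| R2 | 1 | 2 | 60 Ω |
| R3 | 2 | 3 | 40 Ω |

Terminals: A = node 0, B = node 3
Reduce the network between node 0 (A) and node 3 (B) by series/parallel combination:
  Rs1 = R1 + R2 (series, joined only at node 1) = 10 + 60 = 70 Ω
  Rs2 = R3 + Rs1 (series, joined only at node 2) = 40 + 70 = 110 Ω
R_eq = 110 Ω

Final answer: 110 Ω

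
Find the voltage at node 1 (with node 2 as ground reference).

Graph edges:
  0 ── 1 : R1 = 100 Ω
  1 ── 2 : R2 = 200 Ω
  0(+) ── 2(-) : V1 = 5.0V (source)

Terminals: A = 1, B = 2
Nodal analysis, taking node 2 as the 0 V reference.
Source V1 fixes V_0 = 5 V.
KCL at each unknown node (sum of currents leaving = 0; resistances in Ω):
  Node 1: (V_1 - 5)/100 + (V_1 - 0)/200 = 0
Collecting terms: 0.015 × V_1 = 0.05  =>  V_1 = 3.333 V
The requested potential is V_1 = 3.333 V.

Final answer: V_1 = 3.333 V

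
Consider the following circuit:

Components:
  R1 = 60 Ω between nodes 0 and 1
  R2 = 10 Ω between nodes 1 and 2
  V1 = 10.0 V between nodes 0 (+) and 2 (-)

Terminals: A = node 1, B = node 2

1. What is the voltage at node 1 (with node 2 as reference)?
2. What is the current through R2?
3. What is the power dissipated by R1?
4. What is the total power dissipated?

Nodal analysis, taking node 2 as the 0 V reference.
Source V1 fixes V_0 = 10 V.
KCL at each unknown node (sum of currents leaving = 0; resistances in Ω):
  Node 1: (V_1 - 10)/60 + (V_1 - 0)/10 = 0
Collecting terms: 0.1167 × V_1 = 0.1667  =>  V_1 = 1.429 V
Part 1:
  Read off the nodal solution: V_1 = 1.429 V
Part 2:
  I_R2 = (V_1 - V_2)/R2 = (1.429 - 0)/10 = 0.1429 A
  Magnitude: I_R2 = 0.1429 A
Part 3:
  I_R1 = (V_0 - V_1)/R1 = (10 - 1.429)/60 = 0.1429 A
  P_R1 = I_R1² × R1 = (0.1429)² × 60 = 1.224 W
Part 4:
  Power in each resistor, P = (ΔV)²/R:
    P_R1 = (10 - 1.429)²/60 = 1.224 W
    P_R2 = (1.429 - 0)²/10 = 0.2041 W
  P_total = P_R1 + P_R2 = 1.429 W

Final answers:
1. V_1 = 1.429 V
2. I_R2 = 0.1429 A
3. P_R1 = 1.224 W
4. P_total = 1.429 W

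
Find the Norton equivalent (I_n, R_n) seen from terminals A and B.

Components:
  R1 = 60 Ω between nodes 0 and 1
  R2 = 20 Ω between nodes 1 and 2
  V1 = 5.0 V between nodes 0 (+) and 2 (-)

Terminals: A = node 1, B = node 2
Find the Thévenin equivalent first; then I_n = V_th/R_th and R_n = R_th.
Step 1 — V_th is the open-circuit voltage V_A - V_B (nothing connected across the terminals).
Nodal analysis, taking node 2 as the 0 V reference.
Source V1 fixes V_0 = 5 V.
KCL at each unknown node (sum of currents leaving = 0; resistances in Ω):
  Node 1: (V_1 - 5)/60 + (V_1 - 0)/20 = 0
Collecting terms: 0.06667 × V_1 = 0.08333  =>  V_1 = 1.25 V
V_th = V_1 - V_2 = 1.25 - 0 = 1.25 V
Step 2 — R_th: zero the source — replace V1 by a short circuit (node 2 merges into node 0) — and find the resistance seen between A (node 1) and B (node 0).
Reduce the network between node 1 (A) and node 0 (B) by series/parallel combination:
  Rp1 = R1 ‖ R2 (parallel, both between nodes 0 and 1) = 1/(1/60 + 1/20) = 15 Ω
R_th = 15 Ω
I_n = V_th/R_th = 1.25/15 = 0.08333 A, and R_n = R_th = 15 Ω

Final answer: I_n = 0.08333 A, R_n = 15 Ω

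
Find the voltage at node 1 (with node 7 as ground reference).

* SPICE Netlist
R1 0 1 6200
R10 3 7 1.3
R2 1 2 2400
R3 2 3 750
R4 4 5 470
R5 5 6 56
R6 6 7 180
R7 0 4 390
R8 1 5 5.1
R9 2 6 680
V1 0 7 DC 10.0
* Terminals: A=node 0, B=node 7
Nodal analysis, taking node 7 as the 0 V reference.
Source V1 fixes V_0 = 10 V.
KCL at each unknown node (sum of currents leaving = 0; resistances in Ω):
  Node 1: (V_1 - 10)/6200 + (V_1 - V_2)/2400 + (V_1 - V_5)/5.1 = 0
  Node 2: (V_2 - V_1)/2400 + (V_2 - V_3)/750 + (V_2 - V_6)/680 = 0
  Node 3: (V_3 - V_2)/750 + (V_3 - 0)/1.3 = 0
  Node 4: (V_4 - V_5)/470 + (V_4 - 10)/390 = 0
  Node 5: (V_5 - V_4)/470 + (V_5 - V_6)/56 + (V_5 - V_1)/5.1 = 0
  Node 6: (V_6 - V_5)/56 + (V_6 - 0)/180 + (V_6 - V_2)/680 = 0
Collecting terms (coefficients in siemens):
  0.1967·V_1 - 0.0004167·V_2 - 0.1961·V_5 = 0.001613
  0.003221·V_2 - 0.0004167·V_1 - 0.001333·V_3 - 0.001471·V_6 = 0
  0.7706·V_3 - 0.001333·V_2 = 0
  0.004692·V_4 - 0.002128·V_5 = 0.02564
  0.2161·V_5 - 0.1961·V_1 - 0.002128·V_4 - 0.01786·V_6 = 0
  0.02488·V_6 - 0.001471·V_2 - 0.01786·V_5 = 0
Solving these 6 simultaneous equations (Gaussian elimination) gives:
  V_1 = 2.178 V, V_2 = 1.022 V, V_3 = 0.001769 V, V_4 = 6.451 V
  V_5 = 2.174 V, V_6 = 1.62 V
The requested potential is V_1 = 2.178 V.

Final answer: V_1 = 2.178 V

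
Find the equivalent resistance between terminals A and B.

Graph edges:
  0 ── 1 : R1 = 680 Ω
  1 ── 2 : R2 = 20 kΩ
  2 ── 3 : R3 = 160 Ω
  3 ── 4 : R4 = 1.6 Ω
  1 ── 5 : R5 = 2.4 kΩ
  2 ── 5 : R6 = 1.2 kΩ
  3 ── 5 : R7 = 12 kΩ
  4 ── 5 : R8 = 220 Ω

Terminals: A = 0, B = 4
The network is not a plain series/parallel combination. Inject a 1 A test current into terminal A (node 0) and return it from terminal B (node 4); then R_eq = V_A / (1 A).
Nodal analysis, taking node 4 as the 0 V reference.
Current source I_test pushes 1 A into node 0 and draws it out of node 4.
KCL at each unknown node (sum of currents leaving = 0; resistances in Ω):
  Node 0: (V_0 - V_1)/680 - 1 = 0
  Node 1: (V_1 - V_0)/680 + (V_1 - V_2)/20000 + (V_1 - V_5)/2400 = 0
  Node 2: (V_2 - V_1)/20000 + (V_2 - V_3)/160 + (V_2 - V_5)/1200 = 0
  Node 3: (V_3 - V_2)/160 + (V_3 - 0)/1.6 + (V_3 - V_5)/12000 = 0
  Node 5: (V_5 - V_1)/2400 + (V_5 - V_2)/1200 + (V_5 - V_3)/12000 + (V_5 - 0)/220 = 0
Collecting terms (coefficients in siemens):
  0.001471·V_0 - 0.001471·V_1 = 1
  0.001937·V_1 - 0.001471·V_0 - 0.00005·V_2 - 0.0004167·V_5 = 0
  0.007133·V_2 - 0.00005·V_1 - 0.00625·V_3 - 0.0008333·V_5 = 0
  0.6313·V_3 - 0.00625·V_2 - 0.00008333·V_5 = 0
  0.005879·V_5 - 0.0004167·V_1 - 0.0008333·V_2 - 0.00008333·V_3 = 0
Solving these 5 simultaneous equations (Gaussian elimination) gives:
  V_0 = 2977 V, V_1 = 2297 V, V_2 = 36.04 V, V_3 = 0.379 V
  V_5 = 167.9 V
R_eq = V_0 / 1 A = 2977 Ω = 2.977 kΩ

Final answer: 2.977 kΩ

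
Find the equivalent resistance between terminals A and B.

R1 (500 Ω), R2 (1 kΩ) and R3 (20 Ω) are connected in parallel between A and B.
Reduce the network between node 0 (A) and node 1 (B) by series/parallel combination:
  Rp1 = R1 ‖ R2 ‖ R3 (parallel, all between nodes 0 and 1) = 1/(1/500 + 1/1000 + 1/20) = 18.87 Ω
R_eq = 18.87 Ω

Final answer: 18.87 Ω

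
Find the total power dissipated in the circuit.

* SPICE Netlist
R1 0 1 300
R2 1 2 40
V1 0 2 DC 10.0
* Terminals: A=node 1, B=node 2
Nodal analysis, taking node 2 as the 0 V reference.
Source V1 fixes V_0 = 10 V.
KCL at each unknown node (sum of currents leaving = 0; resistances in Ω):
  Node 1: (V_1 - 10)/300 + (V_1 - 0)/40 = 0
Collecting terms: 0.02833 × V_1 = 0.03333  =>  V_1 = 1.176 V
Power in each resistor, P = (ΔV)²/R:
  P_R1 = (10 - 1.176)²/300 = 0.2595 W
  P_R2 = (1.176 - 0)²/40 = 0.0346 W
P_total = P_R1 + P_R2 = 0.2941 W

Final answer: 0.2941 W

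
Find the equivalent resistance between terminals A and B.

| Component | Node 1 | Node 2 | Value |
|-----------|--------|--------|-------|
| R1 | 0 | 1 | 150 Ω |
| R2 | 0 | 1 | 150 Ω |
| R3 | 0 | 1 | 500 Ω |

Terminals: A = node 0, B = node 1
Reduce the network between node 0 (A) and node 1 (B) by series/parallel combination:
  Rp1 = R1 ‖ R2 ‖ R3 (parallel, all between nodes 0 and 1) = 1/(1/150 + 1/150 + 1/500) = 65.22 Ω
R_eq = 65.22 Ω

Final answer: 65.22 Ω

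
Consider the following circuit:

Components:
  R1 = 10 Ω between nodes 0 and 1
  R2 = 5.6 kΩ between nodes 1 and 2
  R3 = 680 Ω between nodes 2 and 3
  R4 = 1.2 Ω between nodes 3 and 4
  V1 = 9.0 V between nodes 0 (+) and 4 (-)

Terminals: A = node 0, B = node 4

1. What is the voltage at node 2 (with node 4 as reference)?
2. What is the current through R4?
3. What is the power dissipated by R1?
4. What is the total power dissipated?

Nodal analysis, taking node 4 as the 0 V reference.
Source V1 fixes V_0 = 9 V.
KCL at each unknown node (sum of currents leaving = 0; resistances in Ω):
  Node 1: (V_1 - 9)/10 + (V_1 - V_2)/5600 = 0
  Node 2: (V_2 - V_1)/5600 + (V_2 - V_3)/680 = 0
  Node 3: (V_3 - V_2)/680 + (V_3 - 0)/1.2 = 0
Collecting terms (coefficients in siemens):
  0.1002·V_1 - 0.0001786·V_2 = 0.9
  0.001649·V_2 - 0.0001786·V_1 - 0.001471·V_3 = 0
  0.8348·V_3 - 0.001471·V_2 = 0
Solving these 3 simultaneous equations (Gaussian elimination) gives:
  V_1 = 8.986 V, V_2 = 0.9745 V, V_3 = 0.001717 V
Part 1:
  Read off the nodal solution: V_2 = 0.9745 V
Part 2:
  I_R4 = (V_3 - V_4)/R4 = (0.001717 - 0)/1.2 = 0.001431 A
  Magnitude: I_R4 = 0.001431 A
Part 3:
  I_R1 = (V_0 - V_1)/R1 = (9 - 8.986)/10 = 0.001431 A
  P_R1 = I_R1² × R1 = (0.001431)² × 10 = 0.00002047 W
Part 4:
  Power in each resistor, P = (ΔV)²/R:
    P_R1 = (9 - 8.986)²/10 = 0.00002047 W
    P_R2 = (8.986 - 0.9745)²/5600 = 0.01146 W
    P_R3 = (0.9745 - 0.001717)²/680 = 0.001392 W
    P_R4 = (0.001717 - 0)²/1.2 = 0.000002456 W
  P_total = P_R1 + P_R2 + P_R3 + P_R4 = 0.01288 W

Final answers:
1. V_2 = 0.9745 V
2. I_R4 = 0.001431 A
3. P_R1 = 2.047e-05 W
4. P_total = 0.01288 W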